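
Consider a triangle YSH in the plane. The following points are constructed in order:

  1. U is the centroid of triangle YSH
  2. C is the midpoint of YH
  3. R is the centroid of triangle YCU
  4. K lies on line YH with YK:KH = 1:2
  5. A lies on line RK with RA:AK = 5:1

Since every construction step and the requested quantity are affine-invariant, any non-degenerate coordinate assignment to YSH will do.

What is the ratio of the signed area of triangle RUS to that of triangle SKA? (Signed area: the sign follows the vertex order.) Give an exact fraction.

Work in coordinates with Y = (0, 0), S = (1, 0), H = (0, 1).
1. U is the centroid of triangle YSH ⇒ U = (1/3, 1/3)
2. C is the midpoint of YH ⇒ C = (0, 1/2)
3. R is the centroid of triangle YCU ⇒ R = (1/9, 5/18)
4. K lies on line YH with YK:KH = 1:2 ⇒ K = (0, 1/3)
5. A lies on line RK with RA:AK = 5:1 ⇒ A = (1/54, 35/108)
2·[RUS] = -1/9, 2·[SKA] = 1/324
[RUS]:[SKA] = -1/9:1/324 = -36

[RUS]:[SKA] = -36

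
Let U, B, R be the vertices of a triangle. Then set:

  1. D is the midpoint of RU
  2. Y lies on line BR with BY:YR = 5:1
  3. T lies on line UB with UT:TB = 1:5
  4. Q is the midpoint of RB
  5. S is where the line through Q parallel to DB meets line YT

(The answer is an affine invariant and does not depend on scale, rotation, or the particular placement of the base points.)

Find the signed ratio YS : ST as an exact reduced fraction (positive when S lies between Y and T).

Choose coordinates U = (0, 0), B = (1, 0), R = (0, 1).
1. D is the midpoint of RU ⇒ D = (0, 1/2)
2. Y lies on line BR with BY:YR = 5:1 ⇒ Y = (1/6, 5/6)
3. T lies on line UB with UT:TB = 1:5 ⇒ T = (1/6, 0)
4. Q is the midpoint of RB ⇒ Q = (1/2, 1/2)
5. S is where the line through Q parallel to DB meets line YT ⇒ S = (1/6, 2/3)
S = Y + t·(T−Y) with t = 1/5, so YS:ST = t:(1−t) = 1/5:4/5

YS:ST = 1/4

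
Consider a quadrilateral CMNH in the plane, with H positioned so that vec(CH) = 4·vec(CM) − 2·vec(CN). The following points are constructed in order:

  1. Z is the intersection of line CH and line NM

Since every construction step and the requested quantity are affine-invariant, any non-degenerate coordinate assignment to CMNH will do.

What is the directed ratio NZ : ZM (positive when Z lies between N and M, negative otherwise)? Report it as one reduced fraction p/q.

NZ:ZM = -2

Set C = (0, 0), M = (1, 0), N = (0, 1), H = (4, -2); any affine frame gives the same invariant.
1. Z is the intersection of line CH and line NM ⇒ Z = (2, -1)
Z = N + t·(M−N) with t = 2, so NZ:ZM = t:(1−t) = 2:-1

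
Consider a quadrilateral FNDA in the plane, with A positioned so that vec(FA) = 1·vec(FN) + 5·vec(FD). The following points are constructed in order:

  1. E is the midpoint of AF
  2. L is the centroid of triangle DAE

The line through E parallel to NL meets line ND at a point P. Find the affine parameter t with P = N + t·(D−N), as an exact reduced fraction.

Assign F = (0, 0), N = (1, 0), D = (0, 1), A = (1, 5) — the answer is frame-independent, so this choice is without loss of generality.
1. E is the midpoint of AF ⇒ E = (1/2, 5/2)
2. L is the centroid of triangle DAE ⇒ L = (1/2, 17/6)
through E parallel to NL: direction (-1/2, 17/6); meets ND at P = (13/14, 1/14)
P = N + t·(D−N) with t = 1/14

t = 1/14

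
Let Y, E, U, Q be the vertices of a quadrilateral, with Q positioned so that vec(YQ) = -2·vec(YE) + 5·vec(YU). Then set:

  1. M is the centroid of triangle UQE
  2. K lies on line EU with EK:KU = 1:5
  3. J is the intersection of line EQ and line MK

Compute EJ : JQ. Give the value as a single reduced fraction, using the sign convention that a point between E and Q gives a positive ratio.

Assign Y = (0, 0), E = (1, 0), U = (0, 1), Q = (-2, 5) — the answer is frame-independent, so this choice is without loss of generality.
1. M is the centroid of triangle UQE ⇒ M = (-1/3, 2)
2. K lies on line EU with EK:KU = 1:5 ⇒ K = (5/6, 1/6)
3. J is the intersection of line EQ and line MK ⇒ J = (2, -5/3)
J = E + t·(Q−E) with t = -1/3, so EJ:JQ = t:(1−t) = -1/3:4/3

EJ:JQ = -1/4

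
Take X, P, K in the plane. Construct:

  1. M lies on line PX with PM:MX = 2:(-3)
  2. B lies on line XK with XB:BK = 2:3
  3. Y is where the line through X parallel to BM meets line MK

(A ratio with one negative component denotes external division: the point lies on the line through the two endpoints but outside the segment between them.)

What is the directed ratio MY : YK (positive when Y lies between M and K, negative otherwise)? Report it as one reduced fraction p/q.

MY:YK = -2/5

Assign X = (0, 0), P = (1, 0), K = (0, 1) — the answer is frame-independent, so this choice is without loss of generality.
1. M lies on line PX with PM:MX = 2:(-3) ⇒ M = (3, 0)
2. B lies on line XK with XB:BK = 2:3 ⇒ B = (0, 2/5)
3. Y is where the line through X parallel to BM meets line MK ⇒ Y = (5, -2/3)
Y = M + t·(K−M) with t = -2/3, so MY:YK = t:(1−t) = -2/3:5/3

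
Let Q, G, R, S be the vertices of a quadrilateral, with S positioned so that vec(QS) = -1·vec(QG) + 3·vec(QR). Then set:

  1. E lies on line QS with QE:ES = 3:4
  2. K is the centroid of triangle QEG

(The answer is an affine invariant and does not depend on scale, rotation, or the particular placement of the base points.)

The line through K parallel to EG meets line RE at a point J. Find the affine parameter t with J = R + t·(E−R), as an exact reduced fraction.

t = 4

Set Q = (0, 0), G = (1, 0), R = (0, 1), S = (-1, 3); any affine frame gives the same invariant.
1. E lies on line QS with QE:ES = 3:4 ⇒ E = (-3/7, 9/7)
2. K is the centroid of triangle QEG ⇒ K = (4/21, 3/7)
through K parallel to EG: direction (10/7, -9/7); meets RE at J = (-12/7, 15/7)
J = R + t·(E−R) with t = 4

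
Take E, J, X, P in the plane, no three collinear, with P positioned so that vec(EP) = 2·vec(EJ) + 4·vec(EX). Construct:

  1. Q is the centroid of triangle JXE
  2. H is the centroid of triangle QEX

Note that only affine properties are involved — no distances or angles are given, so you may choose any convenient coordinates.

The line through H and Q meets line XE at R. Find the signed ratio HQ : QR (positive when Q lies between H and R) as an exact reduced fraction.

HQ:QR = -2/3

Set E = (0, 0), J = (1, 0), X = (0, 1), P = (2, 4); any affine frame gives the same invariant.
1. Q is the centroid of triangle JXE ⇒ Q = (1/3, 1/3)
2. H is the centroid of triangle QEX ⇒ H = (1/9, 4/9)
line HQ meets XE at R = (0, 1/2)
Q = H + t·(R−H) with t = -2, so HQ:QR = -2:3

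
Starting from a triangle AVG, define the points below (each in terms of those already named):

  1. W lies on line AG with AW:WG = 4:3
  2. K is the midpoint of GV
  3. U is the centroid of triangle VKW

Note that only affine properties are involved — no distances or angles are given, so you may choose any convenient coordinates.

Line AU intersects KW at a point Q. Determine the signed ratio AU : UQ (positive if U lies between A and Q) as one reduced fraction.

Choose coordinates A = (0, 0), V = (1, 0), G = (0, 1).
1. W lies on line AG with AW:WG = 4:3 ⇒ W = (0, 4/7)
2. K is the midpoint of GV ⇒ K = (1/2, 1/2)
3. U is the centroid of triangle VKW ⇒ U = (1/2, 5/14)
line AU meets KW at Q = (2/3, 10/21)
U = A + t·(Q−A) with t = 3/4, so AU:UQ = 3/4:1/4

AU:UQ = 3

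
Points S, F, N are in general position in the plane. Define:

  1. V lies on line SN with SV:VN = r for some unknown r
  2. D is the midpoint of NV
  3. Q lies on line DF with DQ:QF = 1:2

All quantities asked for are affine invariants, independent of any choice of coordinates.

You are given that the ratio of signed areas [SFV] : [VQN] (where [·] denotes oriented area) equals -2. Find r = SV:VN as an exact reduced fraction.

r = -2/3

Set S = (0, 0), F = (1, 0), N = (0, 1); any affine frame gives the same invariant.
1. With SV:VN = r, write λ = r/(r+1) so V = S + λ·(N−S); V is affine-linear in λ
2. D is the midpoint of NV ⇒ D is an affine combination of earlier points and hence also affine-linear in λ
3. Q lies on line DF with DQ:QF = 1:2 ⇒ Q is an affine combination of earlier points and hence also affine-linear in λ
Every point depending on V is an affine combination of V and λ-independent points, so each such coordinate is linear in λ; the λ² term in each signed area is a multiple of (N−S)×(N−S) = 0, so 2·[SFV] and 2·[VQN] are each linear in λ. Evaluating at λ=0 and λ=1:
  2·[SFV] = λ,   2·[VQN] = -1/3·λ + 1/3
So [SFV]:[VQN] = (λ) / (-1/3·λ + 1/3). Setting this equal to -2:
  λ = -2·(-1/3·λ + 1/3)  ⇒  λ = -2
Then r = λ/(1−λ) = (-2)/(3) = -2/3. Check: with r = -2/3, V = (0, -2) and [SFV]:[VQN] = -2 as required.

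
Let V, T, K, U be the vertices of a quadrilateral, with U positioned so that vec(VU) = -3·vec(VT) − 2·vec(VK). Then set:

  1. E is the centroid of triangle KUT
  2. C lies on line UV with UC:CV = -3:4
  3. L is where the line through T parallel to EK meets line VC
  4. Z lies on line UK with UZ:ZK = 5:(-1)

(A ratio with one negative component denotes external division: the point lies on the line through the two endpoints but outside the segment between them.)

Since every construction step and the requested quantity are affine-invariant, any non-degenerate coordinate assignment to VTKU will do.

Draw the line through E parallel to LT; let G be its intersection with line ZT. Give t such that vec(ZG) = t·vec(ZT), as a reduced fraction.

t = -1/3

Set V = (0, 0), T = (1, 0), K = (0, 1), U = (-3, -2); any affine frame gives the same invariant.
1. E is the centroid of triangle KUT ⇒ E = (-2/3, -1/3)
2. C lies on line UV with UC:CV = -3:4 ⇒ C = (-12, -8)
3. L is where the line through T parallel to EK meets line VC ⇒ L = (3/2, 1)
4. Z lies on line UK with UZ:ZK = 5:(-1) ⇒ Z = (3/4, 7/4)
through E parallel to LT: direction (-1/2, -1); meets ZT at G = (2/3, 7/3)
G = Z + t·(T−Z) with t = -1/3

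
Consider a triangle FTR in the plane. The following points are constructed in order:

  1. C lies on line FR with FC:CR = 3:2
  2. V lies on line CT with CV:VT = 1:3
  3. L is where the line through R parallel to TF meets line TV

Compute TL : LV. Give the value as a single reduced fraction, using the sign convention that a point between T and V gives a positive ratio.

Set F = (0, 0), T = (1, 0), R = (0, 1); any affine frame gives the same invariant.
1. C lies on line FR with FC:CR = 3:2 ⇒ C = (0, 3/5)
2. V lies on line CT with CV:VT = 1:3 ⇒ V = (1/4, 9/20)
3. L is where the line through R parallel to TF meets line TV ⇒ L = (-2/3, 1)
L = T + t·(V−T) with t = 20/9, so TL:LV = t:(1−t) = 20/9:-11/9

TL:LV = -20/11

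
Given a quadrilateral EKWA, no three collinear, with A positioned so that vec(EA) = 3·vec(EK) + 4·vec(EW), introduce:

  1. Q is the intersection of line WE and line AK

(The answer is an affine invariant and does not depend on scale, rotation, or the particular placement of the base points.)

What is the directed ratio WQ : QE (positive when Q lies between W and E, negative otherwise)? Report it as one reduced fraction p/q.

Choose coordinates E = (0, 0), K = (1, 0), W = (0, 1), A = (3, 4).
1. Q is the intersection of line WE and line AK ⇒ Q = (0, -2)
Q = W + t·(E−W) with t = 3, so WQ:QE = t:(1−t) = 3:-2

WQ:QE = -3/2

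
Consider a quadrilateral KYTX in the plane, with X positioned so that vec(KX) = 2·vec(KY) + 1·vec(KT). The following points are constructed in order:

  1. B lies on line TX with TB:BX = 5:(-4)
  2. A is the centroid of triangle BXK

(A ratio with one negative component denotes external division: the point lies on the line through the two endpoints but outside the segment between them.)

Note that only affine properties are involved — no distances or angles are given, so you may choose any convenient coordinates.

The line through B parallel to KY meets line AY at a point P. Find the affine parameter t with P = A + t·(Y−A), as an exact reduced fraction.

Choose coordinates K = (0, 0), Y = (1, 0), T = (0, 1), X = (2, 1).
1. B lies on line TX with TB:BX = 5:(-4) ⇒ B = (10, 1)
2. A is the centroid of triangle BXK ⇒ A = (4, 2/3)
through B parallel to KY: direction (1, 0); meets AY at P = (11/2, 1)
P = A + t·(Y−A) with t = -1/2

t = -1/2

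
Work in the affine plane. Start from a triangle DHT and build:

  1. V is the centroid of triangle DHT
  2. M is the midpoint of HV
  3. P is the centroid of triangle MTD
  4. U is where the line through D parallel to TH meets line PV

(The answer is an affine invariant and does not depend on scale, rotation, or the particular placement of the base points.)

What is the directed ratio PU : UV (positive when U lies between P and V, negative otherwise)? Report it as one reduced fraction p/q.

Assign D = (0, 0), H = (1, 0), T = (0, 1) — the answer is frame-independent, so this choice is without loss of generality.
1. V is the centroid of triangle DHT ⇒ V = (1/3, 1/3)
2. M is the midpoint of HV ⇒ M = (2/3, 1/6)
3. P is the centroid of triangle MTD ⇒ P = (2/9, 7/18)
4. U is where the line through D parallel to TH meets line PV ⇒ U = (-1, 1)
U = P + t·(V−P) with t = -11, so PU:UV = t:(1−t) = -11:12

PU:UV = -11/12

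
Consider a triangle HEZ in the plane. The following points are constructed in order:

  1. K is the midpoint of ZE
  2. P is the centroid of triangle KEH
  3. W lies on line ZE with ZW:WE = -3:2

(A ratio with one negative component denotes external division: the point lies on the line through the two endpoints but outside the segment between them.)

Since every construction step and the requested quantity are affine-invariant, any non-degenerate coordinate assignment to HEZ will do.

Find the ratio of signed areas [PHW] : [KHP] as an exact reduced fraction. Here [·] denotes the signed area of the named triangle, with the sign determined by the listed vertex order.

[PHW]:[KHP] = 9

Set H = (0, 0), E = (1, 0), Z = (0, 1); any affine frame gives the same invariant.
1. K is the midpoint of ZE ⇒ K = (1/2, 1/2)
2. P is the centroid of triangle KEH ⇒ P = (1/2, 1/6)
3. W lies on line ZE with ZW:WE = -3:2 ⇒ W = (3, -2)
2·[PHW] = 3/2, 2·[KHP] = 1/6
[PHW]:[KHP] = 3/2:1/6 = 9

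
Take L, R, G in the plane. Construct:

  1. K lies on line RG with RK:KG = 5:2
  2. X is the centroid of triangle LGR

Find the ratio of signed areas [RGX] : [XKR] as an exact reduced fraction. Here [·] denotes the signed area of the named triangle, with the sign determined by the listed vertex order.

Set L = (0, 0), R = (1, 0), G = (0, 1); any affine frame gives the same invariant.
1. K lies on line RG with RK:KG = 5:2 ⇒ K = (2/7, 5/7)
2. X is the centroid of triangle LGR ⇒ X = (1/3, 1/3)
2·[RGX] = 1/3, 2·[XKR] = -5/21
[RGX]:[XKR] = 1/3:-5/21 = -7/5

[RGX]:[XKR] = -7/5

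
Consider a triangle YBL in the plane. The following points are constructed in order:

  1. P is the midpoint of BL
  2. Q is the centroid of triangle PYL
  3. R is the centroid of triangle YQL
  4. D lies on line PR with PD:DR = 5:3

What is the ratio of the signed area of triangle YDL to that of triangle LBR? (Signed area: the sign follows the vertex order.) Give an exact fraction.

[YDL]:[LBR] = -1/2

Work in coordinates with Y = (0, 0), B = (1, 0), L = (0, 1).
1. P is the midpoint of BL ⇒ P = (1/2, 1/2)
2. Q is the centroid of triangle PYL ⇒ Q = (1/6, 1/2)
3. R is the centroid of triangle YQL ⇒ R = (1/18, 1/2)
4. D lies on line PR with PD:DR = 5:3 ⇒ D = (2/9, 1/2)
2·[YDL] = 2/9, 2·[LBR] = -4/9
[YDL]:[LBR] = 2/9:-4/9 = -1/2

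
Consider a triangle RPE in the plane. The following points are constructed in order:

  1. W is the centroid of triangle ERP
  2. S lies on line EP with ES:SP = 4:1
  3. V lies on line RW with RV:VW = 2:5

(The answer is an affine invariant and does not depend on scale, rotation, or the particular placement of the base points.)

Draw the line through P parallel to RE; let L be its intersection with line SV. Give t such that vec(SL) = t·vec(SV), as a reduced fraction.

t = -21/74

Assign R = (0, 0), P = (1, 0), E = (0, 1) — the answer is frame-independent, so this choice is without loss of generality.
1. W is the centroid of triangle ERP ⇒ W = (1/3, 1/3)
2. S lies on line EP with ES:SP = 4:1 ⇒ S = (4/5, 1/5)
3. V lies on line RW with RV:VW = 2:5 ⇒ V = (2/21, 2/21)
through P parallel to RE: direction (0, 1); meets SV at L = (1, 17/74)
L = S + t·(V−S) with t = -21/74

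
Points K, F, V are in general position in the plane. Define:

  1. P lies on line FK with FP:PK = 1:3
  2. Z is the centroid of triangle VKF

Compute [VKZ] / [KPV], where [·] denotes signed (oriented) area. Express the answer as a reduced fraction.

[VKZ]:[KPV] = 4/9

Work in coordinates with K = (0, 0), F = (1, 0), V = (0, 1).
1. P lies on line FK with FP:PK = 1:3 ⇒ P = (3/4, 0)
2. Z is the centroid of triangle VKF ⇒ Z = (1/3, 1/3)
2·[VKZ] = 1/3, 2·[KPV] = 3/4
[VKZ]:[KPV] = 1/3:3/4 = 4/9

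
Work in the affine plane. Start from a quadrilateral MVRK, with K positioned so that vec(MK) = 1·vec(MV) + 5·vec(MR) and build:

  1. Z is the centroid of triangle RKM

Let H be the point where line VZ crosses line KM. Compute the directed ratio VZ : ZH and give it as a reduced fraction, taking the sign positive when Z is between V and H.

Assign M = (0, 0), V = (1, 0), R = (0, 1), K = (1, 5) — the answer is frame-independent, so this choice is without loss of generality.
1. Z is the centroid of triangle RKM ⇒ Z = (1/3, 2)
line VZ meets KM at H = (3/8, 15/8)
Z = V + t·(H−V) with t = 16/15, so VZ:ZH = 16/15:-1/15

VZ:ZH = -16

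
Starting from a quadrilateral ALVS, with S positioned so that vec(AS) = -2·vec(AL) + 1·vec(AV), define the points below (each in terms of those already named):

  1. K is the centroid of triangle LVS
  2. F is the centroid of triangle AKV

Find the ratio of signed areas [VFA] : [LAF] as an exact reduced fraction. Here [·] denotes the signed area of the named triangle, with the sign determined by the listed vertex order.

[VFA]:[LAF] = -1/5

Assign A = (0, 0), L = (1, 0), V = (0, 1), S = (-2, 1) — the answer is frame-independent, so this choice is without loss of generality.
1. K is the centroid of triangle LVS ⇒ K = (-1/3, 2/3)
2. F is the centroid of triangle AKV ⇒ F = (-1/9, 5/9)
2·[VFA] = 1/9, 2·[LAF] = -5/9
[VFA]:[LAF] = 1/9:-5/9 = -1/5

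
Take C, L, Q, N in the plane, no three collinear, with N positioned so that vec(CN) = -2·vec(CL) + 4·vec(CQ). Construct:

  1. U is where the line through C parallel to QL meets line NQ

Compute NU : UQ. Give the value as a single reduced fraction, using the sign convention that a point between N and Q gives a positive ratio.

NU:UQ = -2

Choose coordinates C = (0, 0), L = (1, 0), Q = (0, 1), N = (-2, 4).
1. U is where the line through C parallel to QL meets line NQ ⇒ U = (2, -2)
U = N + t·(Q−N) with t = 2, so NU:UQ = t:(1−t) = 2:-1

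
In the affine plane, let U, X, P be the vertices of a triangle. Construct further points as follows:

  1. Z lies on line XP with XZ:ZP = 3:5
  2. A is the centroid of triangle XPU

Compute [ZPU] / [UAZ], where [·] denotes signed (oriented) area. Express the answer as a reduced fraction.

Work in coordinates with U = (0, 0), X = (1, 0), P = (0, 1).
1. Z lies on line XP with XZ:ZP = 3:5 ⇒ Z = (5/8, 3/8)
2. A is the centroid of triangle XPU ⇒ A = (1/3, 1/3)
2·[ZPU] = 5/8, 2·[UAZ] = -1/12
[ZPU]:[UAZ] = 5/8:-1/12 = -15/2

[ZPU]:[UAZ] = -15/2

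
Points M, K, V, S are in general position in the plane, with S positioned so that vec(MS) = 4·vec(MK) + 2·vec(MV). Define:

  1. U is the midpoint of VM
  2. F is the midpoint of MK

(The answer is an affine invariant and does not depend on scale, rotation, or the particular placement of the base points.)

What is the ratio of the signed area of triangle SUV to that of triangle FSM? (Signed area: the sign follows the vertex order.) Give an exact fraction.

[SUV]:[FSM] = -2

Choose coordinates M = (0, 0), K = (1, 0), V = (0, 1), S = (4, 2).
1. U is the midpoint of VM ⇒ U = (0, 1/2)
2. F is the midpoint of MK ⇒ F = (1/2, 0)
2·[SUV] = -2, 2·[FSM] = 1
[SUV]:[FSM] = -2:1 = -2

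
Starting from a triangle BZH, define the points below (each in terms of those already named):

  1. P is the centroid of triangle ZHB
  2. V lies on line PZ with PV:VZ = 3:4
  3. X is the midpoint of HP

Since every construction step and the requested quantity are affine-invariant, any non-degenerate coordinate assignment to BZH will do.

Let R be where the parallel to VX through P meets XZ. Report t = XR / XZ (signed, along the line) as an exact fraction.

t = -3/4

Assign B = (0, 0), Z = (1, 0), H = (0, 1) — the answer is frame-independent, so this choice is without loss of generality.
1. P is the centroid of triangle ZHB ⇒ P = (1/3, 1/3)
2. V lies on line PZ with PV:VZ = 3:4 ⇒ V = (13/21, 4/21)
3. X is the midpoint of HP ⇒ X = (1/6, 2/3)
through P parallel to VX: direction (-19/42, 10/21); meets XZ at R = (-11/24, 7/6)
R = X + t·(Z−X) with t = -3/4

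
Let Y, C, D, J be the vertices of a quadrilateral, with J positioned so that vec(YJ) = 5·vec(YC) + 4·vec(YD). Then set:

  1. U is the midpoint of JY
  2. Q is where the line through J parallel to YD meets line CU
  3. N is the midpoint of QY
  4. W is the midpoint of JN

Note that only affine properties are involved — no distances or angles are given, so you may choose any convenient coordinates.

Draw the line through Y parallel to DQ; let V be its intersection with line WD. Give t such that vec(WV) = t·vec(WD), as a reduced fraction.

t = -1/11

Work in coordinates with Y = (0, 0), C = (1, 0), D = (0, 1), J = (5, 4).
1. U is the midpoint of JY ⇒ U = (5/2, 2)
2. Q is where the line through J parallel to YD meets line CU ⇒ Q = (5, 16/3)
3. N is the midpoint of QY ⇒ N = (5/2, 8/3)
4. W is the midpoint of JN ⇒ W = (15/4, 10/3)
through Y parallel to DQ: direction (5, 13/3); meets WD at V = (45/11, 39/11)
V = W + t·(D−W) with t = -1/11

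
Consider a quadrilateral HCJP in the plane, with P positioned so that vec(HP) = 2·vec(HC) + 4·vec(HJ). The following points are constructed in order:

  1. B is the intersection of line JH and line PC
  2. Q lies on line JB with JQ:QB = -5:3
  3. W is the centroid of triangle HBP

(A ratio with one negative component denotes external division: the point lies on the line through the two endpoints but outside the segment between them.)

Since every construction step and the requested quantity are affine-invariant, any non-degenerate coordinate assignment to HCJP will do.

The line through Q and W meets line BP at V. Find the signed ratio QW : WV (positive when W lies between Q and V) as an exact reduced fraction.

QW:WV = -53/8

Work in coordinates with H = (0, 0), C = (1, 0), J = (0, 1), P = (2, 4).
1. B is the intersection of line JH and line PC ⇒ B = (0, -4)
2. Q lies on line JB with JQ:QB = -5:3 ⇒ Q = (0, -23/2)
3. W is the centroid of triangle HBP ⇒ W = (2/3, 0)
line QW meets BP at V = (30/53, -92/53)
W = Q + t·(V−Q) with t = 53/45, so QW:WV = 53/45:-8/45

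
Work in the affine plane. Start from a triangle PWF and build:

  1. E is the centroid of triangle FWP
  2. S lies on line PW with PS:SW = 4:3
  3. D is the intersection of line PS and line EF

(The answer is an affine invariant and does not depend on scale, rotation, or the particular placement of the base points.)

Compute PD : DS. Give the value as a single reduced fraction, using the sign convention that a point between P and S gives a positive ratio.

PD:DS = 7

Assign P = (0, 0), W = (1, 0), F = (0, 1) — the answer is frame-independent, so this choice is without loss of generality.
1. E is the centroid of triangle FWP ⇒ E = (1/3, 1/3)
2. S lies on line PW with PS:SW = 4:3 ⇒ S = (4/7, 0)
3. D is the intersection of line PS and line EF ⇒ D = (1/2, 0)
D = P + t·(S−P) with t = 7/8, so PD:DS = t:(1−t) = 7/8:1/8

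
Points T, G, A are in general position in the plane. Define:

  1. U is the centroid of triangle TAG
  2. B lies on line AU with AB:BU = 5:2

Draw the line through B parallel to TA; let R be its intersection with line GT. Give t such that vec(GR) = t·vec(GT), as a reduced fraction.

Work in coordinates with T = (0, 0), G = (1, 0), A = (0, 1).
1. U is the centroid of triangle TAG ⇒ U = (1/3, 1/3)
2. B lies on line AU with AB:BU = 5:2 ⇒ B = (5/21, 11/21)
through B parallel to TA: direction (0, 1); meets GT at R = (5/21, 0)
R = G + t·(T−G) with t = 16/21

t = 16/21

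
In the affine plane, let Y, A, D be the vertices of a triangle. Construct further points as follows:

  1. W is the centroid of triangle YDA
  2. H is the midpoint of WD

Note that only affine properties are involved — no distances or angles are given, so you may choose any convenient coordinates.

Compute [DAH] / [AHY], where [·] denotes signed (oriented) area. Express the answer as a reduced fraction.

Choose coordinates Y = (0, 0), A = (1, 0), D = (0, 1).
1. W is the centroid of triangle YDA ⇒ W = (1/3, 1/3)
2. H is the midpoint of WD ⇒ H = (1/6, 2/3)
2·[DAH] = -1/6, 2·[AHY] = 2/3
[DAH]:[AHY] = -1/6:2/3 = -1/4

[DAH]:[AHY] = -1/4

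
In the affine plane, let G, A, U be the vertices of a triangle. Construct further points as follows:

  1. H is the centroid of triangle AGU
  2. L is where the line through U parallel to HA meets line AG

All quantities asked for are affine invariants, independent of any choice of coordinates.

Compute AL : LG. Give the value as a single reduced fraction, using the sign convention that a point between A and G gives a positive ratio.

AL:LG = -1/2

Assign G = (0, 0), A = (1, 0), U = (0, 1) — the answer is frame-independent, so this choice is without loss of generality.
1. H is the centroid of triangle AGU ⇒ H = (1/3, 1/3)
2. L is where the line through U parallel to HA meets line AG ⇒ L = (2, 0)
L = A + t·(G−A) with t = -1, so AL:LG = t:(1−t) = -1:2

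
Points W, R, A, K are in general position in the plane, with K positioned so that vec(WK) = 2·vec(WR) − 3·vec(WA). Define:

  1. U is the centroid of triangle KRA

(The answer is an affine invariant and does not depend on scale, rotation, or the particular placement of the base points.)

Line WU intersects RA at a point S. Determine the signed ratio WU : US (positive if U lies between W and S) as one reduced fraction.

Assign W = (0, 0), R = (1, 0), A = (0, 1), K = (2, -3) — the answer is frame-independent, so this choice is without loss of generality.
1. U is the centroid of triangle KRA ⇒ U = (1, -2/3)
line WU meets RA at S = (3, -2)
U = W + t·(S−W) with t = 1/3, so WU:US = 1/3:2/3

WU:US = 1/2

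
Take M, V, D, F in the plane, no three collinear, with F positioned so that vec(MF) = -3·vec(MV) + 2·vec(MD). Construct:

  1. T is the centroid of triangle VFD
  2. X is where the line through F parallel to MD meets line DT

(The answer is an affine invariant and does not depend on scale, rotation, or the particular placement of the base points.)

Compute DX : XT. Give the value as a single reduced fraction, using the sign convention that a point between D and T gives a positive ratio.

Set M = (0, 0), V = (1, 0), D = (0, 1), F = (-3, 2); any affine frame gives the same invariant.
1. T is the centroid of triangle VFD ⇒ T = (-2/3, 1)
2. X is where the line through F parallel to MD meets line DT ⇒ X = (-3, 1)
X = D + t·(T−D) with t = 9/2, so DX:XT = t:(1−t) = 9/2:-7/2

DX:XT = -9/7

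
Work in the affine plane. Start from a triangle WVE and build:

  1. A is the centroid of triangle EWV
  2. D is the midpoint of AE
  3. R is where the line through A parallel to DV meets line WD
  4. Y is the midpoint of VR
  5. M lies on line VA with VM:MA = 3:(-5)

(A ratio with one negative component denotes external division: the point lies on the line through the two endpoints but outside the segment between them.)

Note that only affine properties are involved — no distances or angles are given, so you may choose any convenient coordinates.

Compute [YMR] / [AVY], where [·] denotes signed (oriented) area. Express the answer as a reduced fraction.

Set W = (0, 0), V = (1, 0), E = (0, 1); any affine frame gives the same invariant.
1. A is the centroid of triangle EWV ⇒ A = (1/3, 1/3)
2. D is the midpoint of AE ⇒ D = (1/6, 2/3)
3. R is where the line through A parallel to DV meets line WD ⇒ R = (1/8, 1/2)
4. Y is the midpoint of VR ⇒ Y = (9/16, 1/4)
5. M lies on line VA with VM:MA = 3:(-5) ⇒ M = (2, -1/2)
2·[YMR] = 1/32, 2·[AVY] = 1/48
[YMR]:[AVY] = 1/32:1/48 = 3/2

[YMR]:[AVY] = 3/2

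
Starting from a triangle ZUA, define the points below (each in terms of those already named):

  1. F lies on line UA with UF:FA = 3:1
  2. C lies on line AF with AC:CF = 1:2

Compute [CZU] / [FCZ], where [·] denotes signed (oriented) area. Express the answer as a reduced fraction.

Assign Z = (0, 0), U = (1, 0), A = (0, 1) — the answer is frame-independent, so this choice is without loss of generality.
1. F lies on line UA with UF:FA = 3:1 ⇒ F = (1/4, 3/4)
2. C lies on line AF with AC:CF = 1:2 ⇒ C = (1/12, 11/12)
2·[CZU] = 11/12, 2·[FCZ] = 1/6
[CZU]:[FCZ] = 11/12:1/6 = 11/2

[CZU]:[FCZ] = 11/2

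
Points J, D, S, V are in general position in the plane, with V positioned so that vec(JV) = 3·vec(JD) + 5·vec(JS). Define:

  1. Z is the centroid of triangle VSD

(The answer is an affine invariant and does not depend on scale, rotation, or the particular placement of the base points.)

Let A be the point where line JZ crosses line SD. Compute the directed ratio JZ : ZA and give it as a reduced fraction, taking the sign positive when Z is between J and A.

Set J = (0, 0), D = (1, 0), S = (0, 1), V = (3, 5); any affine frame gives the same invariant.
1. Z is the centroid of triangle VSD ⇒ Z = (4/3, 2)
line JZ meets SD at A = (2/5, 3/5)
Z = J + t·(A−J) with t = 10/3, so JZ:ZA = 10/3:-7/3

JZ:ZA = -10/7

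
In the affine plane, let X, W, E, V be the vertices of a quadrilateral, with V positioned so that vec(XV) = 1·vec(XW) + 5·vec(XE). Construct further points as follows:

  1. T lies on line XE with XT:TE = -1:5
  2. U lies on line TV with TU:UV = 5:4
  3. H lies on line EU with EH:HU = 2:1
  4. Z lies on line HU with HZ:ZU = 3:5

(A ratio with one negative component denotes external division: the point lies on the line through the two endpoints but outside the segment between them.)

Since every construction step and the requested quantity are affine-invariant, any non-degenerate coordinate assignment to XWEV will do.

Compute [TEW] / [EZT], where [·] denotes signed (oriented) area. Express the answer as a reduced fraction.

[TEW]:[EZT] = 216/95

Set X = (0, 0), W = (1, 0), E = (0, 1), V = (1, 5); any affine frame gives the same invariant.
1. T lies on line XE with XT:TE = -1:5 ⇒ T = (0, -1/4)
2. U lies on line TV with TU:UV = 5:4 ⇒ U = (5/9, 8/3)
3. H lies on line EU with EH:HU = 2:1 ⇒ H = (10/27, 19/9)
4. Z lies on line HU with HZ:ZU = 3:5 ⇒ Z = (95/216, 167/72)
2·[TEW] = -5/4, 2·[EZT] = -475/864
[TEW]:[EZT] = -5/4:-475/864 = 216/95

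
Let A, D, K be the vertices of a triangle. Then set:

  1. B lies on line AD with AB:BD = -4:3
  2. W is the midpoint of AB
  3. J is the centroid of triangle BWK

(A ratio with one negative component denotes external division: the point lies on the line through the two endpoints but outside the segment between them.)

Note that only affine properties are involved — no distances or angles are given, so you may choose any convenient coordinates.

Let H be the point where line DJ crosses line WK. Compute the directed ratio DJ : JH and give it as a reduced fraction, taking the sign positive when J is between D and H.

DJ:JH = -5/2

Choose coordinates A = (0, 0), D = (1, 0), K = (0, 1).
1. B lies on line AD with AB:BD = -4:3 ⇒ B = (4, 0)
2. W is the midpoint of AB ⇒ W = (2, 0)
3. J is the centroid of triangle BWK ⇒ J = (2, 1/3)
line DJ meets WK at H = (8/5, 1/5)
J = D + t·(H−D) with t = 5/3, so DJ:JH = 5/3:-2/3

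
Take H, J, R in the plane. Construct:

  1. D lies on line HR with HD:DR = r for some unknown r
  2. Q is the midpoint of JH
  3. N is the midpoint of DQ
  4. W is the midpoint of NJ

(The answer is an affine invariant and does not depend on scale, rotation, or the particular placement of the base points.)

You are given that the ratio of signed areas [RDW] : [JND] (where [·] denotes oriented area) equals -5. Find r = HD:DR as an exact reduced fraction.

r = 1/2

Set H = (0, 0), J = (1, 0), R = (0, 1); any affine frame gives the same invariant.
1. With HD:DR = r, write λ = r/(r+1) so D = H + λ·(R−H); D is affine-linear in λ
2. Q is the midpoint of JH ⇒ Q = (1/2, 0)
3. N is the midpoint of DQ ⇒ N is an affine combination of earlier points and hence also affine-linear in λ
4. W is the midpoint of NJ ⇒ W is an affine combination of earlier points and hence also affine-linear in λ
Every point depending on D is an affine combination of D and λ-independent points, so each such coordinate is linear in λ; the λ² term in each signed area is a multiple of (R−H)×(R−H) = 0, so 2·[RDW] and 2·[JND] are each linear in λ. Evaluating at λ=0 and λ=1:
  2·[RDW] = -5/8·λ + 5/8,   2·[JND] = -1/4·λ
So [RDW]:[JND] = (-5/8·λ + 5/8) / (-1/4·λ). Setting this equal to -5:
  -5/8·λ + 5/8 = -5·(-1/4·λ)  ⇒  λ = 1/3
Then r = λ/(1−λ) = (1/3)/(2/3) = 1/2. Check: with r = 1/2, D = (0, 1/3) and [RDW]:[JND] = -5 as required.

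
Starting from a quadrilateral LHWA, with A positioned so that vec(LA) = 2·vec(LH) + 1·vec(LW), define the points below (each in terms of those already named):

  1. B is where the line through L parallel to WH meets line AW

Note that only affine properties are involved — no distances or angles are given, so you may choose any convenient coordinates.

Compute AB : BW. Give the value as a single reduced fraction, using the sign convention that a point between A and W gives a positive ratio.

Set L = (0, 0), H = (1, 0), W = (0, 1), A = (2, 1); any affine frame gives the same invariant.
1. B is where the line through L parallel to WH meets line AW ⇒ B = (-1, 1)
B = A + t·(W−A) with t = 3/2, so AB:BW = t:(1−t) = 3/2:-1/2

AB:BW = -3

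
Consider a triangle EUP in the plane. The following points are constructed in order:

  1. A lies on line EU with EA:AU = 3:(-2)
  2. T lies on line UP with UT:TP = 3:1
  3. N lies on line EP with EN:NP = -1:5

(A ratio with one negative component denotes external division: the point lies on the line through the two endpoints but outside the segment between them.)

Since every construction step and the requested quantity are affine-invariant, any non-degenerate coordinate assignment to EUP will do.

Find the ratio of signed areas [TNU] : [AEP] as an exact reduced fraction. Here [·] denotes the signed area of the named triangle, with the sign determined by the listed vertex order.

Work in coordinates with E = (0, 0), U = (1, 0), P = (0, 1).
1. A lies on line EU with EA:AU = 3:(-2) ⇒ A = (3, 0)
2. T lies on line UP with UT:TP = 3:1 ⇒ T = (1/4, 3/4)
3. N lies on line EP with EN:NP = -1:5 ⇒ N = (0, -1/4)
2·[TNU] = 15/16, 2·[AEP] = -3
[TNU]:[AEP] = 15/16:-3 = -5/16

[TNU]:[AEP] = -5/16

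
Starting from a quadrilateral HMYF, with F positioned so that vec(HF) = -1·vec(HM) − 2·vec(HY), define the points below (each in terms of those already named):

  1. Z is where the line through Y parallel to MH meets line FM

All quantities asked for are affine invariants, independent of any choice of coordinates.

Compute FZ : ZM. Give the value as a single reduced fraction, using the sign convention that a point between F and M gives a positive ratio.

Assign H = (0, 0), M = (1, 0), Y = (0, 1), F = (-1, -2) — the answer is frame-independent, so this choice is without loss of generality.
1. Z is where the line through Y parallel to MH meets line FM ⇒ Z = (2, 1)
Z = F + t·(M−F) with t = 3/2, so FZ:ZM = t:(1−t) = 3/2:-1/2

FZ:ZM = -3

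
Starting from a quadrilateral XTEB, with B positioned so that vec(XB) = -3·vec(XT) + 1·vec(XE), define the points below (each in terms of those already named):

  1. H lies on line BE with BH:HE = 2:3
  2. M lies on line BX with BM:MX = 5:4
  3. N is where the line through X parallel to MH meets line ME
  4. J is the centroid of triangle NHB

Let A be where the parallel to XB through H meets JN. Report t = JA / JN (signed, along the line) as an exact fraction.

Choose coordinates X = (0, 0), T = (1, 0), E = (0, 1), B = (-3, 1).
1. H lies on line BE with BH:HE = 2:3 ⇒ H = (-9/5, 1)
2. M lies on line BX with BM:MX = 5:4 ⇒ M = (-4/3, 4/9)
3. N is where the line through X parallel to MH meets line ME ⇒ N = (-28/45, 20/27)
4. J is the centroid of triangle NHB ⇒ J = (-244/135, 74/81)
through H parallel to XB: direction (-3, 1); meets JN at A = (-4/3, 38/45)
A = J + t·(N−J) with t = 2/5

t = 2/5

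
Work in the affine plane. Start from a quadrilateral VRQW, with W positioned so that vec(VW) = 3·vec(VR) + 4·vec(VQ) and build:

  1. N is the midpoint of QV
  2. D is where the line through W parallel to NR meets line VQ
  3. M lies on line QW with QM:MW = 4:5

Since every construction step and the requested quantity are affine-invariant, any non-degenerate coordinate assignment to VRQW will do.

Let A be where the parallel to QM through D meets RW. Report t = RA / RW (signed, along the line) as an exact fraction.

Work in coordinates with V = (0, 0), R = (1, 0), Q = (0, 1), W = (3, 4).
1. N is the midpoint of QV ⇒ N = (0, 1/2)
2. D is where the line through W parallel to NR meets line VQ ⇒ D = (0, 11/2)
3. M lies on line QW with QM:MW = 4:5 ⇒ M = (4/3, 7/3)
through D parallel to QM: direction (4/3, 4/3); meets RW at A = (15/2, 13)
A = R + t·(W−R) with t = 13/4

t = 13/4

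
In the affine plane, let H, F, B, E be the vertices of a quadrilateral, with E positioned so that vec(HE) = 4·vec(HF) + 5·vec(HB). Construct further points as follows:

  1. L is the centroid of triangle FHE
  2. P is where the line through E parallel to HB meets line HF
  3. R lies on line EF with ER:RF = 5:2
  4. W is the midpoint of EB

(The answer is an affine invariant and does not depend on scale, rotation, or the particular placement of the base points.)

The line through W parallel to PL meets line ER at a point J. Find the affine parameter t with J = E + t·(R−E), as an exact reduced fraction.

t = 84/125

Assign H = (0, 0), F = (1, 0), B = (0, 1), E = (4, 5) — the answer is frame-independent, so this choice is without loss of generality.
1. L is the centroid of triangle FHE ⇒ L = (5/3, 5/3)
2. P is where the line through E parallel to HB meets line HF ⇒ P = (4, 0)
3. R lies on line EF with ER:RF = 5:2 ⇒ R = (13/7, 10/7)
4. W is the midpoint of EB ⇒ W = (2, 3)
through W parallel to PL: direction (-7/3, 5/3); meets ER at J = (64/25, 13/5)
J = E + t·(R−E) with t = 84/125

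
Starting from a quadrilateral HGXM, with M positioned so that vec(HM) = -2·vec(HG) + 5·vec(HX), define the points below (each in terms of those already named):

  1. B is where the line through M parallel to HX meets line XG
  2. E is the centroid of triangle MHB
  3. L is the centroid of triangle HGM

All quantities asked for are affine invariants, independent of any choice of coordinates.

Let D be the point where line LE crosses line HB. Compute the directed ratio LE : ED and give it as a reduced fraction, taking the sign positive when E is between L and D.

Work in coordinates with H = (0, 0), G = (1, 0), X = (0, 1), M = (-2, 5).
1. B is where the line through M parallel to HX meets line XG ⇒ B = (-2, 3)
2. E is the centroid of triangle MHB ⇒ E = (-4/3, 8/3)
3. L is the centroid of triangle HGM ⇒ L = (-1/3, 5/3)
line LE meets HB at D = (-8/3, 4)
E = L + t·(D−L) with t = 3/7, so LE:ED = 3/7:4/7

LE:ED = 3/4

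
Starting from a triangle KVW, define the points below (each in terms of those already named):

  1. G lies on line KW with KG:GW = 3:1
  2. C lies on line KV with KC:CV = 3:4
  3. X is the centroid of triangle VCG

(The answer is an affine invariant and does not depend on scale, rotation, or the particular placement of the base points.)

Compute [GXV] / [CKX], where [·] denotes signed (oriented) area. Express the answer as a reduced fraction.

Set K = (0, 0), V = (1, 0), W = (0, 1); any affine frame gives the same invariant.
1. G lies on line KW with KG:GW = 3:1 ⇒ G = (0, 3/4)
2. C lies on line KV with KC:CV = 3:4 ⇒ C = (3/7, 0)
3. X is the centroid of triangle VCG ⇒ X = (10/21, 1/4)
2·[GXV] = 1/7, 2·[CKX] = -3/28
[GXV]:[CKX] = 1/7:-3/28 = -4/3

[GXV]:[CKX] = -4/3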